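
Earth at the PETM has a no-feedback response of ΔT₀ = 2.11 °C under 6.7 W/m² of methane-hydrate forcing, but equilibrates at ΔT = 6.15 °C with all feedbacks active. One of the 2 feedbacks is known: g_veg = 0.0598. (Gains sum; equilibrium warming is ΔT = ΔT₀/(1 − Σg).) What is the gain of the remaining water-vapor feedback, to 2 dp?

0.60

Amplification A = ΔT/ΔT₀ = 6.15/2.11 = 2.915.
Total gain g = 1 − 1/A = 1 − 1/2.915 = 0.6569.
The known gain is 0.0598.
g_wv = 0.6569 − 0.0598 = 0.60.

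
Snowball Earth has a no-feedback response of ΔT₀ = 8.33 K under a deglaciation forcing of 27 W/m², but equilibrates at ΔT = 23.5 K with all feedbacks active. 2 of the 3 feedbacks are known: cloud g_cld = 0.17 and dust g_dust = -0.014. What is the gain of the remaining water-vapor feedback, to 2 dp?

0.49

Amplification A = ΔT/ΔT₀ = 23.5/8.33 = 2.821.
Total gain g = 1 − 1/A = 1 − 1/2.821 = 0.6455.
Known gains sum to 0.17 − 0.014 = 0.156.
g_wv = 0.6455 − 0.156 = 0.49.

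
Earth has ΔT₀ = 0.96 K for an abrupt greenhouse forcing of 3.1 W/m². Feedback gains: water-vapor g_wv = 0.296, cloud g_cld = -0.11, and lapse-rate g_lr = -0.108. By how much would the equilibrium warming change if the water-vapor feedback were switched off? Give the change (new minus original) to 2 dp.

-0.25 K

Original: g = 0.078, ΔT = 0.96/(1−0.078) = 1.0412 K.
Without water-vapor: g' = -0.218, ΔT' = 0.96/(1+0.218) = 0.7882 K.
Change = 0.7882 − 1.0412 = -0.25 K.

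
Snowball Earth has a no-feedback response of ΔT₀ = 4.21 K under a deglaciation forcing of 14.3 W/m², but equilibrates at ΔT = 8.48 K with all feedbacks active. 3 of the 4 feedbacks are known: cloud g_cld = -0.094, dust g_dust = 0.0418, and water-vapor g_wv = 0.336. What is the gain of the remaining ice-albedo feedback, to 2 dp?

0.22

Amplification A = ΔT/ΔT₀ = 8.48/4.21 = 2.014.
Total gain g = 1 − 1/A = 1 − 1/2.014 = 0.5035.
Known gains sum to -0.094 + 0.0418 + 0.336 = 0.2838.
g_ice = 0.5035 − 0.2838 = 0.22.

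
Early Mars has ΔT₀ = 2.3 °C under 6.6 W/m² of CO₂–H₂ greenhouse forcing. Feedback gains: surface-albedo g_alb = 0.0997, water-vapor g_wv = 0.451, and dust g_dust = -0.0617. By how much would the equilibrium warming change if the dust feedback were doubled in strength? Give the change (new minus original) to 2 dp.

Original: g = 0.489, ΔT = 2.3/(1−0.489) = 4.5010 °C.
With doubled dust: g' = 0.4273, ΔT' = 2.3/(1−0.4273) = 4.0161 °C.
Change = 4.0161 − 4.5010 = -0.48 °C.

-0.48 °C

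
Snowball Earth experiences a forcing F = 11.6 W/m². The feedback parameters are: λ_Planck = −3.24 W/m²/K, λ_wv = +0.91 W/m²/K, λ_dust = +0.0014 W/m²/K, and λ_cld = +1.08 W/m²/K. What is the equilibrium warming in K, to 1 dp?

Net feedback parameter λ = (−3.24) + (+0.91) + (+0.0014) + (+1.08) = -1.2486 W/m²/K.
ΔT = −F/λ = −11.6/(-1.2486) = 9.3 K.

9.3 K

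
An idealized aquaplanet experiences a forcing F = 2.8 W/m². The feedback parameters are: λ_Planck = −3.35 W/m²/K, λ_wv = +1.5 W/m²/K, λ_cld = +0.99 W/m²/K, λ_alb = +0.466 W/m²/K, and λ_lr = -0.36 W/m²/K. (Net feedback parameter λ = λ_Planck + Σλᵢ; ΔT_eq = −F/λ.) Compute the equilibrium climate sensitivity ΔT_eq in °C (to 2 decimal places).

3.71 °C

Net feedback parameter λ = (−3.35) + (+1.5) + (+0.99) + (+0.466) + (-0.36) = -0.754 W/m²/K.
ΔT = −F/λ = −2.8/(-0.754) = 3.71 °C.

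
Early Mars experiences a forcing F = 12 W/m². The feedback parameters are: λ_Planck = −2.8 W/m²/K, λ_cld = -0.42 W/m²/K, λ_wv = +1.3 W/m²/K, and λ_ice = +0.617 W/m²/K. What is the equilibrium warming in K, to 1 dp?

Net feedback parameter λ = (−2.8) + (-0.42) + (+1.3) + (+0.617) = -1.303 W/m²/K.
ΔT = −F/λ = −12/(-1.303) = 9.2 K.

9.2 K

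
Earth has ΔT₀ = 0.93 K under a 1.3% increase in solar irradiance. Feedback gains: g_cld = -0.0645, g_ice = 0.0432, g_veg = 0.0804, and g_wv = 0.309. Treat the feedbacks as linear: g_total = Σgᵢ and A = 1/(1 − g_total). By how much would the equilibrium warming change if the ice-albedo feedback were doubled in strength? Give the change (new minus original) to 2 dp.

0.11 K

Original: g = 0.3681, ΔT = 0.93/(1−0.3681) = 1.4718 K.
With doubled ice-albedo: g' = 0.4113, ΔT' = 0.93/(1−0.4113) = 1.5798 K.
Change = 1.5798 − 1.4718 = 0.11 K.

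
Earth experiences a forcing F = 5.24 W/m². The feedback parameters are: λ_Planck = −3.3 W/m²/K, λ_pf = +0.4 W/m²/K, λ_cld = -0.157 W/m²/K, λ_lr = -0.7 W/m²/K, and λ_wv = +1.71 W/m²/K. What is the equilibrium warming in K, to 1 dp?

2.6 K

Net feedback parameter λ = (−3.3) + (+0.4) + (-0.157) + (-0.7) + (+1.71) = -2.047 W/m²/K.
ΔT = −F/λ = −5.24/(-2.047) = 2.6 K.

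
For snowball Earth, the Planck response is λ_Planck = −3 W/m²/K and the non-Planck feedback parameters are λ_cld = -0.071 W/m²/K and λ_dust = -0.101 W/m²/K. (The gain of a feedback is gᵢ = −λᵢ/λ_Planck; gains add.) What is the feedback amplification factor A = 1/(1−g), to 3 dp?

Convert to gains: g_cld = -0.071/3 = -0.02367; g_dust = -0.101/3 = -0.03367.
Total gain g = -0.05734.
A = 1/(1 + 0.05734) = 0.946.

0.946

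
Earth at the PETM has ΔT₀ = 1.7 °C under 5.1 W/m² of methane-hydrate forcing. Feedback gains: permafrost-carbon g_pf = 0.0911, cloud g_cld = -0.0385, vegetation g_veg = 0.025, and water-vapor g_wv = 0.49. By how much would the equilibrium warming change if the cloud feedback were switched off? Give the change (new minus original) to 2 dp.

Original: g = 0.5676, ΔT = 1.7/(1−0.5676) = 3.9315 °C.
Without cloud: g' = 0.6061, ΔT' = 1.7/(1−0.6061) = 4.3158 °C.
Change = 4.3158 − 3.9315 = 0.38 °C.

0.38 °C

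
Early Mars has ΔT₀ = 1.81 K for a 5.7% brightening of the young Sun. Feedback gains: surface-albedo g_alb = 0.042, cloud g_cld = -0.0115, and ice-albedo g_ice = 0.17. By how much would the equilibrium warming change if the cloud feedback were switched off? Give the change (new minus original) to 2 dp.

Original: g = 0.2005, ΔT = 1.81/(1−0.2005) = 2.2639 K.
Without cloud: g' = 0.212, ΔT' = 1.81/(1−0.212) = 2.2970 K.
Change = 2.2970 − 2.2639 = 0.03 K.

0.03 K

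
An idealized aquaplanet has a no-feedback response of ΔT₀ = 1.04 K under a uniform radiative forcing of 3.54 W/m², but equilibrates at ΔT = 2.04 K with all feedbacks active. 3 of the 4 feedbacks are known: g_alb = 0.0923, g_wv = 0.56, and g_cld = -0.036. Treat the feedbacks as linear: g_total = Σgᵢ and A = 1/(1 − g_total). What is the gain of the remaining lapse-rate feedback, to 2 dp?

-0.13

Amplification A = ΔT/ΔT₀ = 2.04/1.04 = 1.962.
Total gain g = 1 − 1/A = 1 − 1/1.962 = 0.4903.
Known gains sum to 0.0923 + 0.56 − 0.036 = 0.6163.
g_lr = 0.4903 − 0.6163 = -0.13.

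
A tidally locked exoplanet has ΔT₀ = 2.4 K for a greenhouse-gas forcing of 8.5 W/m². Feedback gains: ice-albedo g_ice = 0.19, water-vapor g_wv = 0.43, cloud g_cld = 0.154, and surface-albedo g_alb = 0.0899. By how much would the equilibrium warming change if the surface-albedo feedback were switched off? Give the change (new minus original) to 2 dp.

Original: g = 0.8639, ΔT = 2.4/(1−0.8639) = 17.6341 K.
Without surface-albedo: g' = 0.774, ΔT' = 2.4/(1−0.774) = 10.6195 K.
Change = 10.6195 − 17.6341 = -7.01 K.

-7.01 K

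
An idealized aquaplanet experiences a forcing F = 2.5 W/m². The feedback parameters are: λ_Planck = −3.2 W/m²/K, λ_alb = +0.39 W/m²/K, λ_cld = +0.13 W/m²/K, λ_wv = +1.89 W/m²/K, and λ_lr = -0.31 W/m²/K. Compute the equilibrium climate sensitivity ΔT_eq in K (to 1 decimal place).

2.3 K

Net feedback parameter λ = (−3.2) + (+0.39) + (+0.13) + (+1.89) + (-0.31) = -1.1 W/m²/K.
ΔT = −F/λ = −2.5/(-1.1) = 2.3 K.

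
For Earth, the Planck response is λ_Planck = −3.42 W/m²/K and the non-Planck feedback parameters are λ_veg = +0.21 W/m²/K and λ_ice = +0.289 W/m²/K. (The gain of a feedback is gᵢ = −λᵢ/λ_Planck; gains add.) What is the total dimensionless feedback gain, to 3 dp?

Convert to gains: g_veg = 0.21/3.42 = 0.0614; g_ice = 0.289/3.42 = 0.0845.
Total gain g = 0.1459.

0.146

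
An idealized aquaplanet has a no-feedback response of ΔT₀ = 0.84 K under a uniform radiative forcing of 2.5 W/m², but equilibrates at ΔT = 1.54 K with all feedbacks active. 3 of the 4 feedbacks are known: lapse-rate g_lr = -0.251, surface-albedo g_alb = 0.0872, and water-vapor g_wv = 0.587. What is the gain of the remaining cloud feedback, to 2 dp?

0.03

Amplification A = ΔT/ΔT₀ = 1.54/0.84 = 1.833.
Total gain g = 1 − 1/A = 1 − 1/1.833 = 0.4544.
Known gains sum to -0.251 + 0.0872 + 0.587 = 0.4232.
g_cld = 0.4544 − 0.4232 = 0.03.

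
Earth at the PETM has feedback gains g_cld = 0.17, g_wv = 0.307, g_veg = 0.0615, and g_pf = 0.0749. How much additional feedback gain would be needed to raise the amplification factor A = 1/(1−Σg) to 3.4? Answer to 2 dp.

0.09

Current total gain = 0.6134.
Target gain for A = 3.4: g* = 1 − 1/3.4 = 0.7059.
Additional gain needed = 0.7059 − 0.6134 = 0.09.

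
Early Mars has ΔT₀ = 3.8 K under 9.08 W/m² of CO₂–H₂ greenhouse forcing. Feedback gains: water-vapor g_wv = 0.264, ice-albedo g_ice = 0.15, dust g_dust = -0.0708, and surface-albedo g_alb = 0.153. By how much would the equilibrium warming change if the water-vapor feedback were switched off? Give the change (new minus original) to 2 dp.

Original: g = 0.4962, ΔT = 3.8/(1−0.4962) = 7.5427 K.
Without water-vapor: g' = 0.2322, ΔT' = 3.8/(1−0.2322) = 4.9492 K.
Change = 4.9492 − 7.5427 = -2.59 K.

-2.59 K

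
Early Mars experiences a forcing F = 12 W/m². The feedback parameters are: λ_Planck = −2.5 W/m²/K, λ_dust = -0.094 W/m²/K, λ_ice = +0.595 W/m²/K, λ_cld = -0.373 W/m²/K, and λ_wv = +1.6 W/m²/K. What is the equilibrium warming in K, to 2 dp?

15.54 K

Net feedback parameter λ = (−2.5) + (-0.094) + (+0.595) + (-0.373) + (+1.6) = -0.772 W/m²/K.
ΔT = −F/λ = −12/(-0.772) = 15.54 K.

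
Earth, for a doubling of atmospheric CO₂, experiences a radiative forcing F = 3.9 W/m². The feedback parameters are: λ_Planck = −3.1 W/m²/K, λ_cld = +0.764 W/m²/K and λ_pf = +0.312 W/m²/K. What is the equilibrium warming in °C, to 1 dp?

Net feedback parameter λ = (−3.1) + (+0.764) + (+0.312) = -2.024 W/m²/K.
ΔT = −F/λ = −3.9/(-2.024) = 1.9 °C.

1.9 °C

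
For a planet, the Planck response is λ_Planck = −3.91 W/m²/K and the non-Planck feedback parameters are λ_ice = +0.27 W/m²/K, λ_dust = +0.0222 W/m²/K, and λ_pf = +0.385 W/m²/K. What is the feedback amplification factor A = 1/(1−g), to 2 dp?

Convert to gains: g_ice = 0.27/3.91 = 0.06905; g_dust = 0.0222/3.91 = 0.005678; g_pf = 0.385/3.91 = 0.09847.
Total gain g = 0.173198.
A = 1/(1 − 0.173198) = 1.21.

1.21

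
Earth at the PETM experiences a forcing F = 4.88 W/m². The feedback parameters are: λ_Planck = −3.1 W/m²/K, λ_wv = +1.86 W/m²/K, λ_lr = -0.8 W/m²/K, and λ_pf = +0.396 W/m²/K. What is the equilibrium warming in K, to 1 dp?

Net feedback parameter λ = (−3.1) + (+1.86) + (-0.8) + (+0.396) = -1.644 W/m²/K.
ΔT = −F/λ = −4.88/(-1.644) = 3.0 K.

3.0 K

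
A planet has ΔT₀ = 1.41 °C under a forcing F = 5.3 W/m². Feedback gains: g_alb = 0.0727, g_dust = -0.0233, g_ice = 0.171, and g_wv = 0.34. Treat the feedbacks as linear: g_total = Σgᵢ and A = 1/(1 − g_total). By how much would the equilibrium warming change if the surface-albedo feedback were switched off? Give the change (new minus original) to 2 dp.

Original: g = 0.5604, ΔT = 1.41/(1−0.5604) = 3.2075 °C.
Without surface-albedo: g' = 0.4877, ΔT' = 1.41/(1−0.4877) = 2.7523 °C.
Change = 2.7523 − 3.2075 = -0.46 °C.

-0.46 °C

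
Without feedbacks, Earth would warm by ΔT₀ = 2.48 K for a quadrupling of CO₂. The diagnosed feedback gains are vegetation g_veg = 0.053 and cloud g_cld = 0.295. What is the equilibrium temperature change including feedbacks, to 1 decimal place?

Total gain g = 0.053 + 0.295 = 0.348.
Amplification A = 1/(1 − 0.348) = 1.534.
ΔT = 2.48 × 1.534 = 3.8 K.

3.8 K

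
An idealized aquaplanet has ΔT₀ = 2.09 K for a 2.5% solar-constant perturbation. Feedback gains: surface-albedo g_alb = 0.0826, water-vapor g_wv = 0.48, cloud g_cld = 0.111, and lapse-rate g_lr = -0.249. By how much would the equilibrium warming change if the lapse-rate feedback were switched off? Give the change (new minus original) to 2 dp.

2.77 K

Original: g = 0.4246, ΔT = 2.09/(1−0.4246) = 3.6323 K.
Without lapse-rate: g' = 0.6736, ΔT' = 2.09/(1−0.6736) = 6.4032 K.
Change = 6.4032 − 3.6323 = 2.77 K.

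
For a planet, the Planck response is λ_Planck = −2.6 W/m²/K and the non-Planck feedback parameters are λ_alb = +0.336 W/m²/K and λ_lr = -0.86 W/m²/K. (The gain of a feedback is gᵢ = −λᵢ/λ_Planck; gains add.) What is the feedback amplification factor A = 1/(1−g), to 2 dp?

0.83

Convert to gains: g_alb = 0.336/2.6 = 0.1292; g_lr = -0.86/2.6 = -0.3308.
Total gain g = -0.2016.
A = 1/(1 + 0.2016) = 0.83.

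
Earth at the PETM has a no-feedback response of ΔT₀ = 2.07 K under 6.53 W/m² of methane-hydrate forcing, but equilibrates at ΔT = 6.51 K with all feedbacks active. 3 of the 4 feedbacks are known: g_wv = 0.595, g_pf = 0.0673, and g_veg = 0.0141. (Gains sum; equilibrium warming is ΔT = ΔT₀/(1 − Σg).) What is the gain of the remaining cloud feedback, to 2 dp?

0.01

Amplification A = ΔT/ΔT₀ = 6.51/2.07 = 3.145.
Total gain g = 1 − 1/A = 1 − 1/3.145 = 0.682.
Known gains sum to 0.595 + 0.0673 + 0.0141 = 0.6764.
g_cld = 0.682 − 0.6764 = 0.01.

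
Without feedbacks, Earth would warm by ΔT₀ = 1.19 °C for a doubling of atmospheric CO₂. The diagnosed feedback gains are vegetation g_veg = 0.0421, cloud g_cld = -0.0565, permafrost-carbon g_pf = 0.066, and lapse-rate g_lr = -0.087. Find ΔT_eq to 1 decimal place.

Total gain g = 0.0421 − 0.0565 + 0.066 − 0.087 = -0.0354.
Amplification A = 1/(1 + 0.0354) = 0.9658.
ΔT = 1.19 × 0.9658 = 1.1 °C.

1.1 °C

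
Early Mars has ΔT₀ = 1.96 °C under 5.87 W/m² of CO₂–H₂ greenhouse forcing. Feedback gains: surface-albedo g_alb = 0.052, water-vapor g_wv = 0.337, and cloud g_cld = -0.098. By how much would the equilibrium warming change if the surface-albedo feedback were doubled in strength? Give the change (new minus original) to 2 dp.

Original: g = 0.291, ΔT = 1.96/(1−0.291) = 2.7645 °C.
With doubled surface-albedo: g' = 0.343, ΔT' = 1.96/(1−0.343) = 2.9833 °C.
Change = 2.9833 − 2.7645 = 0.22 °C.

0.22 °C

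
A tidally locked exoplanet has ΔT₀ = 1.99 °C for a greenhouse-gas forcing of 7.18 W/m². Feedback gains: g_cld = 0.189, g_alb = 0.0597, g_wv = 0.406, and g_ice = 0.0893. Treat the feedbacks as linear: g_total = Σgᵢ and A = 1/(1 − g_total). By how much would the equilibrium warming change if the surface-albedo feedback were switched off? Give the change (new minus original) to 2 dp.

Original: g = 0.744, ΔT = 1.99/(1−0.744) = 7.7734 °C.
Without surface-albedo: g' = 0.6843, ΔT' = 1.99/(1−0.6843) = 6.3035 °C.
Change = 6.3035 − 7.7734 = -1.47 °C.

-1.47 °C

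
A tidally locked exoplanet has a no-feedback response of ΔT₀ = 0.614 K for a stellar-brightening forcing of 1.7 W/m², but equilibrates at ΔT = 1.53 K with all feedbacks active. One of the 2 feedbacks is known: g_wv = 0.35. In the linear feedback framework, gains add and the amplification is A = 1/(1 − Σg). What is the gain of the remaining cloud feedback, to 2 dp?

Amplification A = ΔT/ΔT₀ = 1.53/0.614 = 2.492.
Total gain g = 1 − 1/A = 1 − 1/2.492 = 0.5987.
The known gain is 0.35.
g_cld = 0.5987 − 0.35 = 0.25.

0.25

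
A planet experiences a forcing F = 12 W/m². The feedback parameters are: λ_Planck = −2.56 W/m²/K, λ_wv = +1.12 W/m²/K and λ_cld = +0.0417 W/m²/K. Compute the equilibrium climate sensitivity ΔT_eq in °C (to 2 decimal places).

Net feedback parameter λ = (−2.56) + (+1.12) + (+0.0417) = -1.3983 W/m²/K.
ΔT = −F/λ = −12/(-1.3983) = 8.58 °C.

8.58 °C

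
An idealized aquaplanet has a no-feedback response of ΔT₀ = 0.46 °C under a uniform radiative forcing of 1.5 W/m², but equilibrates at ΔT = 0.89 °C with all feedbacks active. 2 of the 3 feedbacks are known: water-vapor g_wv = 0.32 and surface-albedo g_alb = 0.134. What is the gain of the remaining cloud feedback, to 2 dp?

0.03

Amplification A = ΔT/ΔT₀ = 0.89/0.46 = 1.935.
Total gain g = 1 − 1/A = 1 − 1/1.935 = 0.4832.
Known gains sum to 0.32 + 0.134 = 0.454.
g_cld = 0.4832 − 0.454 = 0.03.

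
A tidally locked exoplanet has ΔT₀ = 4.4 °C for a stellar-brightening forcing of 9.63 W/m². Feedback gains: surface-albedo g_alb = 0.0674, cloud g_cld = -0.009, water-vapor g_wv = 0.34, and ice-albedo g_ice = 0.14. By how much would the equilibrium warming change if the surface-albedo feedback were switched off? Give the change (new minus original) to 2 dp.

-1.21 °C

Original: g = 0.5384, ΔT = 4.4/(1−0.5384) = 9.5321 °C.
Without surface-albedo: g' = 0.471, ΔT' = 4.4/(1−0.471) = 8.3176 °C.
Change = 8.3176 − 9.5321 = -1.21 °C.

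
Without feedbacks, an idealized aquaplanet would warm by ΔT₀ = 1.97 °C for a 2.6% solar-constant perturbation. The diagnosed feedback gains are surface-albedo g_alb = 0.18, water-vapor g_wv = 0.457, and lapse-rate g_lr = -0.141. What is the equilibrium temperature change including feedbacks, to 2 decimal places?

3.91 °C

Total gain g = 0.18 + 0.457 − 0.141 = 0.496.
Amplification A = 1/(1 − 0.496) = 1.984.
ΔT = 1.97 × 1.984 = 3.91 °C.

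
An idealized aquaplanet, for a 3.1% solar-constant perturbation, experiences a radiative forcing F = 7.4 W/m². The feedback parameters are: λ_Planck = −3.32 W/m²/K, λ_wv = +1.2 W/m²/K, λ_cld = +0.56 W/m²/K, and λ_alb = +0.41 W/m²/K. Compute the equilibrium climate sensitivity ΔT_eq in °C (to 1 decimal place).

Net feedback parameter λ = (−3.32) + (+1.2) + (+0.56) + (+0.41) = -1.15 W/m²/K.
ΔT = −F/λ = −7.4/(-1.15) = 6.4 °C.

6.4 °C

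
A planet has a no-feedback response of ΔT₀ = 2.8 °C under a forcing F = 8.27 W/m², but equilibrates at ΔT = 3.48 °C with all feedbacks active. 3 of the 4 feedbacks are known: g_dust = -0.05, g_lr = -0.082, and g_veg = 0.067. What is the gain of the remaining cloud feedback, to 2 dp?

Amplification A = ΔT/ΔT₀ = 3.48/2.8 = 1.243.
Total gain g = 1 − 1/A = 1 − 1/1.243 = 0.1955.
Known gains sum to -0.05 − 0.082 + 0.067 = -0.065.
g_cld = 0.1955 + 0.065 = 0.26.

0.26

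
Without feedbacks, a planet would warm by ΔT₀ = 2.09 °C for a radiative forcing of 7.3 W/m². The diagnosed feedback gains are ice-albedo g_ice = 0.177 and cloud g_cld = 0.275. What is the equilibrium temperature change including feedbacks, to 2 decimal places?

3.81 °C

Total gain g = 0.177 + 0.275 = 0.452.
Amplification A = 1/(1 − 0.452) = 1.825.
ΔT = 2.09 × 1.825 = 3.81 °C.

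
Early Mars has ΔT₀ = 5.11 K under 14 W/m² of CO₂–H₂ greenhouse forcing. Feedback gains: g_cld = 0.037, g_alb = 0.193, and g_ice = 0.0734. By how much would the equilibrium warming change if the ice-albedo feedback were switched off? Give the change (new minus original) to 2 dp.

-0.70 K

Original: g = 0.3034, ΔT = 5.11/(1−0.3034) = 7.3356 K.
Without ice-albedo: g' = 0.23, ΔT' = 5.11/(1−0.23) = 6.6364 K.
Change = 6.6364 − 7.3356 = -0.70 K.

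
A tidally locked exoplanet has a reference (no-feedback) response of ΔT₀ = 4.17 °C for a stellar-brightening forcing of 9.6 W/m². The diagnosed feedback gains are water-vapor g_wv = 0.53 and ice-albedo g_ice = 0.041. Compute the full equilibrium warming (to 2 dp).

Total gain g = 0.53 + 0.041 = 0.571.
Amplification A = 1/(1 − 0.571) = 2.331.
ΔT = 4.17 × 2.331 = 9.72 °C.

9.72 °C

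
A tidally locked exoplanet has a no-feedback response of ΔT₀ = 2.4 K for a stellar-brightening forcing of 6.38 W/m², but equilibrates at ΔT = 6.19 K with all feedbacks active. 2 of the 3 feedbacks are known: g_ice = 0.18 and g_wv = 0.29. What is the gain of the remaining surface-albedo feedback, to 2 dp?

0.14

Amplification A = ΔT/ΔT₀ = 6.19/2.4 = 2.579.
Total gain g = 1 − 1/A = 1 − 1/2.579 = 0.6123.
Known gains sum to 0.18 + 0.29 = 0.47.
g_alb = 0.6123 − 0.47 = 0.14.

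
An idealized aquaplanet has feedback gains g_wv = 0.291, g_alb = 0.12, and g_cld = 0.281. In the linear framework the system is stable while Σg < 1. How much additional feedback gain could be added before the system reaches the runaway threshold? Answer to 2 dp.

Current total gain = 0.291 + 0.12 + 0.281 = 0.692.
Margin to runaway = 1 − 0.692 = 0.31.

0.31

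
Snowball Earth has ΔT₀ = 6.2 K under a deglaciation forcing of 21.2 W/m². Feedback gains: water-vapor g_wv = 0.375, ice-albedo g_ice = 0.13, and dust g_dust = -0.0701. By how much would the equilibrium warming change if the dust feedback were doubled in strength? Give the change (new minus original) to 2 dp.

-1.21 K

Original: g = 0.4349, ΔT = 6.2/(1−0.4349) = 10.9715 K.
With doubled dust: g' = 0.3648, ΔT' = 6.2/(1−0.3648) = 9.7607 K.
Change = 9.7607 − 10.9715 = -1.21 K.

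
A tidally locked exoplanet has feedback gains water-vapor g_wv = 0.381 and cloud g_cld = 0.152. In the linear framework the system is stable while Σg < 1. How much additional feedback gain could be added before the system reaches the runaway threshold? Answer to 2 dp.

0.47

Current total gain = 0.381 + 0.152 = 0.533.
Margin to runaway = 1 − 0.533 = 0.47.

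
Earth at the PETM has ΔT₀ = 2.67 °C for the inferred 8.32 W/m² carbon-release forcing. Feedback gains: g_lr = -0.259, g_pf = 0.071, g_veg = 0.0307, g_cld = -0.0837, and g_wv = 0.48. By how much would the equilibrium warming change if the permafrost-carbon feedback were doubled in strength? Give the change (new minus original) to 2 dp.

0.36 °C

Original: g = 0.239, ΔT = 2.67/(1−0.239) = 3.5085 °C.
With doubled permafrost-carbon: g' = 0.31, ΔT' = 2.67/(1−0.31) = 3.8696 °C.
Change = 3.8696 − 3.5085 = 0.36 °C.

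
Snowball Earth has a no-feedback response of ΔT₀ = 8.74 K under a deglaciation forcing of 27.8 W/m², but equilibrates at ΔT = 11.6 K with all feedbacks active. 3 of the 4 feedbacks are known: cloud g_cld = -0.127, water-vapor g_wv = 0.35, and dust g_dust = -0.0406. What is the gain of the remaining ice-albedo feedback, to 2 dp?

Amplification A = ΔT/ΔT₀ = 11.6/8.74 = 1.327.
Total gain g = 1 − 1/A = 1 − 1/1.327 = 0.2464.
Known gains sum to -0.127 + 0.35 − 0.0406 = 0.1824.
g_ice = 0.2464 − 0.1824 = 0.06.

0.06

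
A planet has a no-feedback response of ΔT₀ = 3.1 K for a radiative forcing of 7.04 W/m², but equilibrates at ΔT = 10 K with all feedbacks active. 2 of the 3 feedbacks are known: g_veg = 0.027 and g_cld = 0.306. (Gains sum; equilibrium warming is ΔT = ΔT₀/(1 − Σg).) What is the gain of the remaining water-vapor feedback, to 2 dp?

0.36

Amplification A = ΔT/ΔT₀ = 10/3.1 = 3.226.
Total gain g = 1 − 1/A = 1 − 1/3.226 = 0.69.
Known gains sum to 0.027 + 0.306 = 0.333.
g_wv = 0.69 − 0.333 = 0.36.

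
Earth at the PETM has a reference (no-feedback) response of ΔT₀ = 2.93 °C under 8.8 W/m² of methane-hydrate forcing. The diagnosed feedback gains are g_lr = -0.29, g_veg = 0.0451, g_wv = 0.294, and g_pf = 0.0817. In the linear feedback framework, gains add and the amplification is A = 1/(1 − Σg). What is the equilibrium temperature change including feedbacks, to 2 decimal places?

3.37 °C

Total gain g = -0.29 + 0.0451 + 0.294 + 0.0817 = 0.1308.
Amplification A = 1/(1 − 0.1308) = 1.15.
ΔT = 2.93 × 1.15 = 3.37 °C.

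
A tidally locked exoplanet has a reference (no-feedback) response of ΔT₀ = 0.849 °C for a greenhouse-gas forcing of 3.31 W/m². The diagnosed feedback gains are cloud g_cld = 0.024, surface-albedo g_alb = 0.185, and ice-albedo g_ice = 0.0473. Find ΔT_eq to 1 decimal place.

1.1 °C

Total gain g = 0.024 + 0.185 + 0.0473 = 0.2563.
Amplification A = 1/(1 − 0.2563) = 1.345.
ΔT = 0.849 × 1.345 = 1.1 °C.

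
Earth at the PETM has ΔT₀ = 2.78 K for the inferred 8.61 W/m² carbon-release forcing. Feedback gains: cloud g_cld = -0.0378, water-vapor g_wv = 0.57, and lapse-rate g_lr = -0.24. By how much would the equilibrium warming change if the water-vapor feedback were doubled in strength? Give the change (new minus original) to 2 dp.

Original: g = 0.2922, ΔT = 2.78/(1−0.2922) = 3.9277 K.
With doubled water-vapor: g' = 0.8622, ΔT' = 2.78/(1−0.8622) = 20.1742 K.
Change = 20.1742 − 3.9277 = 16.25 K.

16.25 K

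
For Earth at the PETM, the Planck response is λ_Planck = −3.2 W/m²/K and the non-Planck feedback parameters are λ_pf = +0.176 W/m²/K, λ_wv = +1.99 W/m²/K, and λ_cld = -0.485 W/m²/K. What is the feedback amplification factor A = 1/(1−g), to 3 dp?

2.107

Convert to gains: g_pf = 0.176/3.2 = 0.055; g_wv = 1.99/3.2 = 0.6219; g_cld = -0.485/3.2 = -0.1516.
Total gain g = 0.5253.
A = 1/(1 − 0.5253) = 2.107.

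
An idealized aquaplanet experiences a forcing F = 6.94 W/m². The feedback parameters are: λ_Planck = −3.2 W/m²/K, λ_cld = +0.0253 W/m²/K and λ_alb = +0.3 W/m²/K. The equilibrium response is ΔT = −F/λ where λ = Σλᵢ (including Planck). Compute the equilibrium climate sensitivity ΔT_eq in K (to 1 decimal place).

Net feedback parameter λ = (−3.2) + (+0.0253) + (+0.3) = -2.8747 W/m²/K.
ΔT = −F/λ = −6.94/(-2.8747) = 2.4 K.

2.4 K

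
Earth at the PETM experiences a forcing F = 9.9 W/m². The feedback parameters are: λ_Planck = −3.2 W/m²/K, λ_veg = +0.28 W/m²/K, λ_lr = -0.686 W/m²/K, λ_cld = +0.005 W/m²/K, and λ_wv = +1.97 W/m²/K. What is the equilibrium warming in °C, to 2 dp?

Net feedback parameter λ = (−3.2) + (+0.28) + (-0.686) + (+0.005) + (+1.97) = -1.631 W/m²/K.
ΔT = −F/λ = −9.9/(-1.631) = 6.07 °C.

6.07 °C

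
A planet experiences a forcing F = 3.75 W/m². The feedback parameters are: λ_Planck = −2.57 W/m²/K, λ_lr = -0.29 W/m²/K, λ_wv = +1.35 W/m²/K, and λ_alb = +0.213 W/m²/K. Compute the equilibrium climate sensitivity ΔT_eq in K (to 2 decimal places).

Net feedback parameter λ = (−2.57) + (-0.29) + (+1.35) + (+0.213) = -1.297 W/m²/K.
ΔT = −F/λ = −3.75/(-1.297) = 2.89 K.

2.89 K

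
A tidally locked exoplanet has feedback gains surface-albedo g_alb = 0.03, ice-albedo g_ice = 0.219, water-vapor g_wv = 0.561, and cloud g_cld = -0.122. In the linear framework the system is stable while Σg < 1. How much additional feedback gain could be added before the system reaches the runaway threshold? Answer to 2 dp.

0.31

Current total gain = 0.03 + 0.219 + 0.561 − 0.122 = 0.688.
Margin to runaway = 1 − 0.688 = 0.31.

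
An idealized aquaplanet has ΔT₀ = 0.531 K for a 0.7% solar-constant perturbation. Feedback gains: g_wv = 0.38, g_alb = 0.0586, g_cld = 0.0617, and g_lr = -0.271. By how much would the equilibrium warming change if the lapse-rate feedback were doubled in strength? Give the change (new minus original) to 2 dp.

Original: g = 0.2293, ΔT = 0.531/(1−0.2293) = 0.6890 K.
With doubled lapse-rate: g' = -0.0417, ΔT' = 0.531/(1+0.0417) = 0.5097 K.
Change = 0.5097 − 0.6890 = -0.18 K.

-0.18 K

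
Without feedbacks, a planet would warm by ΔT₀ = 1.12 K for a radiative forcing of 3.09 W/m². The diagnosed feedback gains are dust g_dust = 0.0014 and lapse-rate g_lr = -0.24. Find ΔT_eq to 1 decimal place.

Total gain g = 0.0014 − 0.24 = -0.2386.
Amplification A = 1/(1 + 0.2386) = 0.8074.
ΔT = 1.12 × 0.8074 = 0.9 K.

0.9 K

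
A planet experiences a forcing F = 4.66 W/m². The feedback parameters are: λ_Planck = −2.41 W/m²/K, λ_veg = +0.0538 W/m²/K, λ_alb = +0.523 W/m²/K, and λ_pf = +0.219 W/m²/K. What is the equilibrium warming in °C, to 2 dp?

Net feedback parameter λ = (−2.41) + (+0.0538) + (+0.523) + (+0.219) = -1.6142 W/m²/K.
ΔT = −F/λ = −4.66/(-1.6142) = 2.89 °C.

2.89 °C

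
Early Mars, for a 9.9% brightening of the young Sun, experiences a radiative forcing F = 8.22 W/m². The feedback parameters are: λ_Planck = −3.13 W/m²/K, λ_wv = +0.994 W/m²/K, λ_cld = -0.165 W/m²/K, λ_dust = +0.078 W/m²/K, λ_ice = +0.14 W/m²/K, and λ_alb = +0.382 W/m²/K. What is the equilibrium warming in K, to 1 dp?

4.8 K

Net feedback parameter λ = (−3.13) + (+0.994) + (-0.165) + (+0.078) + (+0.14) + (+0.382) = -1.701 W/m²/K.
ΔT = −F/λ = −8.22/(-1.701) = 4.8 K.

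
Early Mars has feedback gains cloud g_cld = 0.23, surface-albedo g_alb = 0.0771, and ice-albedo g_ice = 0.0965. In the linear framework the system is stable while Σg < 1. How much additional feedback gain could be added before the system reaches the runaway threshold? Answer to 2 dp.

0.60

Current total gain = 0.23 + 0.0771 + 0.0965 = 0.4036.
Margin to runaway = 1 − 0.4036 = 0.60.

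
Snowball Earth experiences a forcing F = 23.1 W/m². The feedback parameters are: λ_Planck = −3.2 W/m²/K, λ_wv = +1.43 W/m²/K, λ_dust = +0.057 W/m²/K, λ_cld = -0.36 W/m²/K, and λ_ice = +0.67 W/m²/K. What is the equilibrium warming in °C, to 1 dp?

Net feedback parameter λ = (−3.2) + (+1.43) + (+0.057) + (-0.36) + (+0.67) = -1.403 W/m²/K.
ΔT = −F/λ = −23.1/(-1.403) = 16.5 °C.

16.5 °C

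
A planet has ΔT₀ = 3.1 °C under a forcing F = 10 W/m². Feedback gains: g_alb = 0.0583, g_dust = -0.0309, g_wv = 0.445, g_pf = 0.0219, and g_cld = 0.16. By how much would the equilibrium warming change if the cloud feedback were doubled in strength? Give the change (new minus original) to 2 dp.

7.73 °C

Original: g = 0.6543, ΔT = 3.1/(1−0.6543) = 8.9673 °C.
With doubled cloud: g' = 0.8143, ΔT' = 3.1/(1−0.8143) = 16.6936 °C.
Change = 16.6936 − 8.9673 = 7.73 °C.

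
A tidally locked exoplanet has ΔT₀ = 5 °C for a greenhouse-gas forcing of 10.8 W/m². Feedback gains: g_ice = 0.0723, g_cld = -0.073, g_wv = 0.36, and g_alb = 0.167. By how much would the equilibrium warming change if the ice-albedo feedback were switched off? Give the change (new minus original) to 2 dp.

-1.40 °C

Original: g = 0.5263, ΔT = 5/(1−0.5263) = 10.5552 °C.
Without ice-albedo: g' = 0.454, ΔT' = 5/(1−0.454) = 9.1575 °C.
Change = 9.1575 − 10.5552 = -1.40 °C.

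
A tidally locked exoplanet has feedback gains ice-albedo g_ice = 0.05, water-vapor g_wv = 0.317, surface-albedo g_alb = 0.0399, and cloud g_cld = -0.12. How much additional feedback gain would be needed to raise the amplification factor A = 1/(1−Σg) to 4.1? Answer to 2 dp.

0.47

Current total gain = 0.2869.
Target gain for A = 4.1: g* = 1 − 1/4.1 = 0.7561.
Additional gain needed = 0.7561 − 0.2869 = 0.47.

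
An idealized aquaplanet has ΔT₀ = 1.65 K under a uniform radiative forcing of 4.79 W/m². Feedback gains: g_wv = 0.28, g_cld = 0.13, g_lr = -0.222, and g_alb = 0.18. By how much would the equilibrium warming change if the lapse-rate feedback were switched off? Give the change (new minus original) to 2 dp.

1.41 K

Original: g = 0.368, ΔT = 1.65/(1−0.368) = 2.6108 K.
Without lapse-rate: g' = 0.59, ΔT' = 1.65/(1−0.59) = 4.0244 K.
Change = 4.0244 − 2.6108 = 1.41 K.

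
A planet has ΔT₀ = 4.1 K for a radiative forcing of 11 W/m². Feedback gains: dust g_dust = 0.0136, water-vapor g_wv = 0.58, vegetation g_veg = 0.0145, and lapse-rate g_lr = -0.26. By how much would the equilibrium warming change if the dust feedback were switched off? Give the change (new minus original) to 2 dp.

Original: g = 0.3481, ΔT = 4.1/(1−0.3481) = 6.2893 K.
Without dust: g' = 0.3345, ΔT' = 4.1/(1−0.3345) = 6.1608 K.
Change = 6.1608 − 6.2893 = -0.13 K.

-0.13 K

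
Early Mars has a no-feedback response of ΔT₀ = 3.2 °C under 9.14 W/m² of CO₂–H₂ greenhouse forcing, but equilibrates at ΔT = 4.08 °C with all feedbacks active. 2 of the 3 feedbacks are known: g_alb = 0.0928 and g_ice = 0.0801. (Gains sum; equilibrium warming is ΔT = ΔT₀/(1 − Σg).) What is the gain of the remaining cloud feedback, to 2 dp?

Amplification A = ΔT/ΔT₀ = 4.08/3.2 = 1.275.
Total gain g = 1 − 1/A = 1 − 1/1.275 = 0.2157.
Known gains sum to 0.0928 + 0.0801 = 0.1729.
g_cld = 0.2157 − 0.1729 = 0.04.

0.04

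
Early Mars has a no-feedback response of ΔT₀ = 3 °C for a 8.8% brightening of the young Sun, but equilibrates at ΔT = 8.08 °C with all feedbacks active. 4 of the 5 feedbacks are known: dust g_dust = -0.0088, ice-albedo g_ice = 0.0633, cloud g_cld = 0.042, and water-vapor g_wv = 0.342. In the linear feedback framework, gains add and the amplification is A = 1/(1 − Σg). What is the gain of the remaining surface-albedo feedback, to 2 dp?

0.19

Amplification A = ΔT/ΔT₀ = 8.08/3 = 2.693.
Total gain g = 1 − 1/A = 1 − 1/2.693 = 0.6287.
Known gains sum to -0.0088 + 0.0633 + 0.042 + 0.342 = 0.4385.
g_alb = 0.6287 − 0.4385 = 0.19.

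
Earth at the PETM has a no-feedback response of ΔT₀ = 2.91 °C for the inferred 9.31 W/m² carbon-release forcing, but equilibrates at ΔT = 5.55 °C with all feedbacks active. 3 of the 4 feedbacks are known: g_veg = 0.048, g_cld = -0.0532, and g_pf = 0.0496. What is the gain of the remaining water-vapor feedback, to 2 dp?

0.43

Amplification A = ΔT/ΔT₀ = 5.55/2.91 = 1.907.
Total gain g = 1 − 1/A = 1 − 1/1.907 = 0.4756.
Known gains sum to 0.048 − 0.0532 + 0.0496 = 0.0444.
g_wv = 0.4756 − 0.0444 = 0.43.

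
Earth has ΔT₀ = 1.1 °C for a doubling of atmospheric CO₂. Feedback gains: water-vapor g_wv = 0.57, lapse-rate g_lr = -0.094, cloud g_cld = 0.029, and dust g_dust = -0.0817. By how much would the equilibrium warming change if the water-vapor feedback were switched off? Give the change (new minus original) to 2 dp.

Original: g = 0.4233, ΔT = 1.1/(1−0.4233) = 1.9074 °C.
Without water-vapor: g' = -0.1467, ΔT' = 1.1/(1+0.1467) = 0.9593 °C.
Change = 0.9593 − 1.9074 = -0.95 °C.

-0.95 °C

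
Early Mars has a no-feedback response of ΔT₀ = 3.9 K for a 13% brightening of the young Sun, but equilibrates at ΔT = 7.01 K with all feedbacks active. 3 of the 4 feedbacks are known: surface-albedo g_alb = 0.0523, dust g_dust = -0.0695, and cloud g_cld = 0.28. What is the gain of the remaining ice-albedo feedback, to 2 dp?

Amplification A = ΔT/ΔT₀ = 7.01/3.9 = 1.797.
Total gain g = 1 − 1/A = 1 − 1/1.797 = 0.4435.
Known gains sum to 0.0523 − 0.0695 + 0.28 = 0.2628.
g_ice = 0.4435 − 0.2628 = 0.18.

0.18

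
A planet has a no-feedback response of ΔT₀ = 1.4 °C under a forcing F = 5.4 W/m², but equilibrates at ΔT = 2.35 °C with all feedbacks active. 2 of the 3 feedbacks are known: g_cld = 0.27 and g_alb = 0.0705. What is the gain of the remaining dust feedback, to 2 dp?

Amplification A = ΔT/ΔT₀ = 2.35/1.4 = 1.679.
Total gain g = 1 − 1/A = 1 − 1/1.679 = 0.4044.
Known gains sum to 0.27 + 0.0705 = 0.3405.
g_dust = 0.4044 − 0.3405 = 0.06.

0.06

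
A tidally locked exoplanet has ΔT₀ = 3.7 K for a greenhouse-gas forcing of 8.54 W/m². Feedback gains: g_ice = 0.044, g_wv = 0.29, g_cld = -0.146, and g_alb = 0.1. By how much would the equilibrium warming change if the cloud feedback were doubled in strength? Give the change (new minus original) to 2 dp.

Original: g = 0.288, ΔT = 3.7/(1−0.288) = 5.1966 K.
With doubled cloud: g' = 0.142, ΔT' = 3.7/(1−0.142) = 4.3124 K.
Change = 4.3124 − 5.1966 = -0.88 K.

-0.88 K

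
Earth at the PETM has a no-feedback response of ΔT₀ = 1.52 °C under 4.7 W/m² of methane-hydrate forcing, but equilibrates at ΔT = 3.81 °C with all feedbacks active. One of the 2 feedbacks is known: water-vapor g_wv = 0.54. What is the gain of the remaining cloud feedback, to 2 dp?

0.06

Amplification A = ΔT/ΔT₀ = 3.81/1.52 = 2.507.
Total gain g = 1 − 1/A = 1 − 1/2.507 = 0.6011.
The known gain is 0.54.
g_cld = 0.6011 − 0.54 = 0.06.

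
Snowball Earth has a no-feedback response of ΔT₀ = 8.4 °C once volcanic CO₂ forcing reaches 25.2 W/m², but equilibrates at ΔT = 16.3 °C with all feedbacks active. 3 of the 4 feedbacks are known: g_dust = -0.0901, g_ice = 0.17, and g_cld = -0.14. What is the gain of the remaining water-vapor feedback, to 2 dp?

Amplification A = ΔT/ΔT₀ = 16.3/8.4 = 1.94.
Total gain g = 1 − 1/A = 1 − 1/1.94 = 0.4845.
Known gains sum to -0.0901 + 0.17 − 0.14 = -0.0601.
g_wv = 0.4845 + 0.0601 = 0.54.

0.54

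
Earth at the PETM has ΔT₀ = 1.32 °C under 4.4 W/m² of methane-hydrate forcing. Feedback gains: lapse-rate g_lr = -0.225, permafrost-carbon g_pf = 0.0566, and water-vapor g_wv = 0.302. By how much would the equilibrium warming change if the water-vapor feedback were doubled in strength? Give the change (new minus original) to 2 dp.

0.82 °C

Original: g = 0.1336, ΔT = 1.32/(1−0.1336) = 1.5235 °C.
With doubled water-vapor: g' = 0.4356, ΔT' = 1.32/(1−0.4356) = 2.3388 °C.
Change = 2.3388 − 1.5235 = 0.82 °C.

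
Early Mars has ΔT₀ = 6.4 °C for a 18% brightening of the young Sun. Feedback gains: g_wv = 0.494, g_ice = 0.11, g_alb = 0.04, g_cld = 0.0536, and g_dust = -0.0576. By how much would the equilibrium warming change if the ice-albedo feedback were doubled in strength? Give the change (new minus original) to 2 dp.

Original: g = 0.64, ΔT = 6.4/(1−0.64) = 17.7778 °C.
With doubled ice-albedo: g' = 0.75, ΔT' = 6.4/(1−0.75) = 25.6000 °C.
Change = 25.6000 − 17.7778 = 7.82 °C.

7.82 °C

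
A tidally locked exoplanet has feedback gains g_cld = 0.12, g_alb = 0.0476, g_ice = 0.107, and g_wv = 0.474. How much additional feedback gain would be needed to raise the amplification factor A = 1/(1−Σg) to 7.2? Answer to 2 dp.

0.11

Current total gain = 0.7486.
Target gain for A = 7.2: g* = 1 − 1/7.2 = 0.8611.
Additional gain needed = 0.8611 − 0.7486 = 0.11.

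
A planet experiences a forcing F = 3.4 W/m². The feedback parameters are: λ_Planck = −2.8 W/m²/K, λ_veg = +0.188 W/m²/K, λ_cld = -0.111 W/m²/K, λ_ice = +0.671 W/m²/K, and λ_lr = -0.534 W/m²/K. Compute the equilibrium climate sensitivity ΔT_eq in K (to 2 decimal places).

Net feedback parameter λ = (−2.8) + (+0.188) + (-0.111) + (+0.671) + (-0.534) = -2.586 W/m²/K.
ΔT = −F/λ = −3.4/(-2.586) = 1.31 K.

1.31 K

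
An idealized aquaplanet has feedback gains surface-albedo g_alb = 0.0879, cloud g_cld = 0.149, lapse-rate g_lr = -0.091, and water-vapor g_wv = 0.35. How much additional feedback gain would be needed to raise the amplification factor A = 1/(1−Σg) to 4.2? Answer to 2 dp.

0.27

Current total gain = 0.4959.
Target gain for A = 4.2: g* = 1 − 1/4.2 = 0.7619.
Additional gain needed = 0.7619 − 0.4959 = 0.27.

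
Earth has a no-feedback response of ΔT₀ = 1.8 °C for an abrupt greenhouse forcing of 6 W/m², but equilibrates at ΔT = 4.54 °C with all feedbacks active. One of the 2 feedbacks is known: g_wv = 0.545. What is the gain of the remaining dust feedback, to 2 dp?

Amplification A = ΔT/ΔT₀ = 4.54/1.8 = 2.522.
Total gain g = 1 − 1/A = 1 − 1/2.522 = 0.6035.
The known gain is 0.545.
g_dust = 0.6035 − 0.545 = 0.06.

0.06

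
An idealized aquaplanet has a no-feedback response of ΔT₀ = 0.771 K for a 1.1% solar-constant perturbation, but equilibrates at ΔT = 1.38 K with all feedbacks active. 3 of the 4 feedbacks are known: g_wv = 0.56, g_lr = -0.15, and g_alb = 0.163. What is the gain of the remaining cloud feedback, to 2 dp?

-0.13

Amplification A = ΔT/ΔT₀ = 1.38/0.771 = 1.79.
Total gain g = 1 − 1/A = 1 − 1/1.79 = 0.4413.
Known gains sum to 0.56 − 0.15 + 0.163 = 0.573.
g_cld = 0.4413 − 0.573 = -0.13.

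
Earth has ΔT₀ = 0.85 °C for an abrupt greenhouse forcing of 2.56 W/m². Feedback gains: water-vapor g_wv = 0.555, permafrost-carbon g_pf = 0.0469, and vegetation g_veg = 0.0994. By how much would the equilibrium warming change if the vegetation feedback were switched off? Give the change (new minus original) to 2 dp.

Original: g = 0.7013, ΔT = 0.85/(1−0.7013) = 2.8457 °C.
Without vegetation: g' = 0.6019, ΔT' = 0.85/(1−0.6019) = 2.1351 °C.
Change = 2.1351 − 2.8457 = -0.71 °C.

-0.71 °C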